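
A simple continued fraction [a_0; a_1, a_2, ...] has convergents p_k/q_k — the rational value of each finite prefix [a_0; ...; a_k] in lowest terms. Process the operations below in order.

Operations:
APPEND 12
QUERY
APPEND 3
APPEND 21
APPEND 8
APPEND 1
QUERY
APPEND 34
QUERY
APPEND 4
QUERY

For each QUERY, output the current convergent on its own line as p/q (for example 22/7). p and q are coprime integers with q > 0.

APPEND 12: p_0 = 12·1 + 0 = 12, q_0 = 12·0 + 1 = 1 → 12/1
APPEND 3: p_1 = 3·12 + 1 = 37, q_1 = 3·1 + 0 = 3 → 37/3
APPEND 21: p_2 = 21·37 + 12 = 789, q_2 = 21·3 + 1 = 64 → 789/64
APPEND 8: p_3 = 8·789 + 37 = 6349, q_3 = 8·64 + 3 = 515 → 6349/515
APPEND 1: p_4 = 1·6349 + 789 = 7138, q_4 = 1·515 + 64 = 579 → 7138/579
APPEND 34: p_5 = 34·7138 + 6349 = 249041, q_5 = 34·579 + 515 = 20201 → 249041/20201
APPEND 4: p_6 = 4·249041 + 7138 = 1003302, q_6 = 4·20201 + 579 = 81383 → 1003302/81383

12/1
7138/579
249041/20201
1003302/81383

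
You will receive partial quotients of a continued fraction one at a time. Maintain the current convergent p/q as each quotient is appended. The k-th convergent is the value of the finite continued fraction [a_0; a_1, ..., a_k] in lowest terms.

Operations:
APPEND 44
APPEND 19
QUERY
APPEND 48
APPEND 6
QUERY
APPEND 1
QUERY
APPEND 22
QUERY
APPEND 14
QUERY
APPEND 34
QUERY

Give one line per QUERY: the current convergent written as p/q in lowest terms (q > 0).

837/19
242157/5497
282377/6410
6454451/146517
90644691/2057648
3088373945/70106549

APPEND 44: p_0 = 44·1 + 0 = 44, q_0 = 44·0 + 1 = 1 → 44/1
APPEND 19: p_1 = 19·44 + 1 = 837, q_1 = 19·1 + 0 = 19 → 837/19
APPEND 48: p_2 = 48·837 + 44 = 40220, q_2 = 48·19 + 1 = 913 → 40220/913
APPEND 6: p_3 = 6·40220 + 837 = 242157, q_3 = 6·913 + 19 = 5497 → 242157/5497
APPEND 1: p_4 = 1·242157 + 40220 = 282377, q_4 = 1·5497 + 913 = 6410 → 282377/6410
APPEND 22: p_5 = 22·282377 + 242157 = 6454451, q_5 = 22·6410 + 5497 = 146517 → 6454451/146517
APPEND 14: p_6 = 14·6454451 + 282377 = 90644691, q_6 = 14·146517 + 6410 = 2057648 → 90644691/2057648
APPEND 34: p_7 = 34·90644691 + 6454451 = 3088373945, q_7 = 34·2057648 + 146517 = 70106549 → 3088373945/70106549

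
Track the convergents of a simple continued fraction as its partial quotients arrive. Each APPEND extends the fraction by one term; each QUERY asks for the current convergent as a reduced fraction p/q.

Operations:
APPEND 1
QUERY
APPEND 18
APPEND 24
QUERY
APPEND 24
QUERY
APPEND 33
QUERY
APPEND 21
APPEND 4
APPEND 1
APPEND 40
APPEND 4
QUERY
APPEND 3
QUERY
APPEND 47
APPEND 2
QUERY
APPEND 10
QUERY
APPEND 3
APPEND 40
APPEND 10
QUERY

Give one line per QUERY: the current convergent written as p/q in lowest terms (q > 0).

APPEND 1: p_0 = 1·1 + 0 = 1, q_0 = 1·0 + 1 = 1 → 1/1
APPEND 18: p_1 = 18·1 + 1 = 19, q_1 = 18·1 + 0 = 18 → 19/18
APPEND 24: p_2 = 24·19 + 1 = 457, q_2 = 24·18 + 1 = 433 → 457/433
APPEND 24: p_3 = 24·457 + 19 = 10987, q_3 = 24·433 + 18 = 10410 → 10987/10410
APPEND 33: p_4 = 33·10987 + 457 = 363028, q_4 = 33·10410 + 433 = 343963 → 363028/343963
APPEND 21: p_5 = 21·363028 + 10987 = 7634575, q_5 = 21·343963 + 10410 = 7233633 → 7634575/7233633
APPEND 4: p_6 = 4·7634575 + 363028 = 30901328, q_6 = 4·7233633 + 343963 = 29278495 → 30901328/29278495
APPEND 1: p_7 = 1·30901328 + 7634575 = 38535903, q_7 = 1·29278495 + 7233633 = 36512128 → 38535903/36512128
APPEND 40: p_8 = 40·38535903 + 30901328 = 1572337448, q_8 = 40·36512128 + 29278495 = 1489763615 → 1572337448/1489763615
APPEND 4: p_9 = 4·1572337448 + 38535903 = 6327885695, q_9 = 4·1489763615 + 36512128 = 5995566588 → 6327885695/5995566588
APPEND 3: p_10 = 3·6327885695 + 1572337448 = 20555994533, q_10 = 3·5995566588 + 1489763615 = 19476463379 → 20555994533/19476463379
APPEND 47: p_11 = 47·20555994533 + 6327885695 = 972459628746, q_11 = 47·19476463379 + 5995566588 = 921389345401 → 972459628746/921389345401
APPEND 2: p_12 = 2·972459628746 + 20555994533 = 1965475252025, q_12 = 2·921389345401 + 19476463379 = 1862255154181 → 1965475252025/1862255154181
APPEND 10: p_13 = 10·1965475252025 + 972459628746 = 20627212148996, q_13 = 10·1862255154181 + 921389345401 = 19543940887211 → 20627212148996/19543940887211
APPEND 3: p_14 = 3·20627212148996 + 1965475252025 = 63847111699013, q_14 = 3·19543940887211 + 1862255154181 = 60494077815814 → 63847111699013/60494077815814
APPEND 40: p_15 = 40·63847111699013 + 20627212148996 = 2574511680109516, q_15 = 40·60494077815814 + 19543940887211 = 2439307053519771 → 2574511680109516/2439307053519771
APPEND 10: p_16 = 10·2574511680109516 + 63847111699013 = 25808963912794173, q_16 = 10·2439307053519771 + 60494077815814 = 24453564613013524 → 25808963912794173/24453564613013524

1/1
457/433
10987/10410
363028/343963
6327885695/5995566588
20555994533/19476463379
1965475252025/1862255154181
20627212148996/19543940887211
25808963912794173/24453564613013524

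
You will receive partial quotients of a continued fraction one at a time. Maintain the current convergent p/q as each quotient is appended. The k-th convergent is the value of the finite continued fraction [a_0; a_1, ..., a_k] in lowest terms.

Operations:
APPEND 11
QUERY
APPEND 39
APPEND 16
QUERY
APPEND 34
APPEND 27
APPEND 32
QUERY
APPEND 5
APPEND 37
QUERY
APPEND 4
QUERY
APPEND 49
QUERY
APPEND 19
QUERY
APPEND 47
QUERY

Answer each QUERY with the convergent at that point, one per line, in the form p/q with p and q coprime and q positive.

11/1
6891/625
203256772/18434985
38040503835/3450198046
153184643639/13893542537
7544088042146/684233782359
143490857444413/13014335407358
6751614387929557/612357997928185

APPEND 11: p_0 = 11·1 + 0 = 11, q_0 = 11·0 + 1 = 1 → 11/1
APPEND 39: p_1 = 39·11 + 1 = 430, q_1 = 39·1 + 0 = 39 → 430/39
APPEND 16: p_2 = 16·430 + 11 = 6891, q_2 = 16·39 + 1 = 625 → 6891/625
APPEND 34: p_3 = 34·6891 + 430 = 234724, q_3 = 34·625 + 39 = 21289 → 234724/21289
APPEND 27: p_4 = 27·234724 + 6891 = 6344439, q_4 = 27·21289 + 625 = 575428 → 6344439/575428
APPEND 32: p_5 = 32·6344439 + 234724 = 203256772, q_5 = 32·575428 + 21289 = 18434985 → 203256772/18434985
APPEND 5: p_6 = 5·203256772 + 6344439 = 1022628299, q_6 = 5·18434985 + 575428 = 92750353 → 1022628299/92750353
APPEND 37: p_7 = 37·1022628299 + 203256772 = 38040503835, q_7 = 37·92750353 + 18434985 = 3450198046 → 38040503835/3450198046
APPEND 4: p_8 = 4·38040503835 + 1022628299 = 153184643639, q_8 = 4·3450198046 + 92750353 = 13893542537 → 153184643639/13893542537
APPEND 49: p_9 = 49·153184643639 + 38040503835 = 7544088042146, q_9 = 49·13893542537 + 3450198046 = 684233782359 → 7544088042146/684233782359
APPEND 19: p_10 = 19·7544088042146 + 153184643639 = 143490857444413, q_10 = 19·684233782359 + 13893542537 = 13014335407358 → 143490857444413/13014335407358
APPEND 47: p_11 = 47·143490857444413 + 7544088042146 = 6751614387929557, q_11 = 47·13014335407358 + 684233782359 = 612357997928185 → 6751614387929557/612357997928185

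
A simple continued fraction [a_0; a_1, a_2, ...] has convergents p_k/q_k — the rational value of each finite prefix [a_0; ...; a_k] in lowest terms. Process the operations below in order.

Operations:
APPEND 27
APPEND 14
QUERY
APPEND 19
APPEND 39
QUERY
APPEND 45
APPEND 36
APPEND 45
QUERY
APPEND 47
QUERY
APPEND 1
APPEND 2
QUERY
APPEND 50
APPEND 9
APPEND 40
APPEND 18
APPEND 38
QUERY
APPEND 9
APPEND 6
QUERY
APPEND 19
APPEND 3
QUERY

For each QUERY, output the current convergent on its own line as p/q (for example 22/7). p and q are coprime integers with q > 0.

APPEND 27: p_0 = 27·1 + 0 = 27, q_0 = 27·0 + 1 = 1 → 27/1
APPEND 14: p_1 = 14·27 + 1 = 379, q_1 = 14·1 + 0 = 14 → 379/14
APPEND 19: p_2 = 19·379 + 27 = 7228, q_2 = 19·14 + 1 = 267 → 7228/267
APPEND 39: p_3 = 39·7228 + 379 = 282271, q_3 = 39·267 + 14 = 10427 → 282271/10427
APPEND 45: p_4 = 45·282271 + 7228 = 12709423, q_4 = 45·10427 + 267 = 469482 → 12709423/469482
APPEND 36: p_5 = 36·12709423 + 282271 = 457821499, q_5 = 36·469482 + 10427 = 16911779 → 457821499/16911779
APPEND 45: p_6 = 45·457821499 + 12709423 = 20614676878, q_6 = 45·16911779 + 469482 = 761499537 → 20614676878/761499537
APPEND 47: p_7 = 47·20614676878 + 457821499 = 969347634765, q_7 = 47·761499537 + 16911779 = 35807390018 → 969347634765/35807390018
APPEND 1: p_8 = 1·969347634765 + 20614676878 = 989962311643, q_8 = 1·35807390018 + 761499537 = 36568889555 → 989962311643/36568889555
APPEND 2: p_9 = 2·989962311643 + 969347634765 = 2949272258051, q_9 = 2·36568889555 + 35807390018 = 108945169128 → 2949272258051/108945169128
APPEND 50: p_10 = 50·2949272258051 + 989962311643 = 148453575214193, q_10 = 50·108945169128 + 36568889555 = 5483827345955 → 148453575214193/5483827345955
APPEND 9: p_11 = 9·148453575214193 + 2949272258051 = 1339031449185788, q_11 = 9·5483827345955 + 108945169128 = 49463391282723 → 1339031449185788/49463391282723
APPEND 40: p_12 = 40·1339031449185788 + 148453575214193 = 53709711542645713, q_12 = 40·49463391282723 + 5483827345955 = 1984019478654875 → 53709711542645713/1984019478654875
APPEND 18: p_13 = 18·53709711542645713 + 1339031449185788 = 968113839216808622, q_13 = 18·1984019478654875 + 49463391282723 = 35761814007070473 → 968113839216808622/35761814007070473
APPEND 38: p_14 = 38·968113839216808622 + 53709711542645713 = 36842035601781373349, q_14 = 38·35761814007070473 + 1984019478654875 = 1360932951747332849 → 36842035601781373349/1360932951747332849
APPEND 9: p_15 = 9·36842035601781373349 + 968113839216808622 = 332546434255249168763, q_15 = 9·1360932951747332849 + 35761814007070473 = 12284158379733066114 → 332546434255249168763/12284158379733066114
APPEND 6: p_16 = 6·332546434255249168763 + 36842035601781373349 = 2032120641133276385927, q_16 = 6·12284158379733066114 + 1360932951747332849 = 75065883230145729533 → 2032120641133276385927/75065883230145729533
APPEND 19: p_17 = 19·2032120641133276385927 + 332546434255249168763 = 38942838615787500501376, q_17 = 19·75065883230145729533 + 12284158379733066114 = 1438535939752501927241 → 38942838615787500501376/1438535939752501927241
APPEND 3: p_18 = 3·38942838615787500501376 + 2032120641133276385927 = 118860636488495777890055, q_18 = 3·1438535939752501927241 + 75065883230145729533 = 4390673702487651511256 → 118860636488495777890055/4390673702487651511256

379/14
282271/10427
20614676878/761499537
969347634765/35807390018
2949272258051/108945169128
36842035601781373349/1360932951747332849
2032120641133276385927/75065883230145729533
118860636488495777890055/4390673702487651511256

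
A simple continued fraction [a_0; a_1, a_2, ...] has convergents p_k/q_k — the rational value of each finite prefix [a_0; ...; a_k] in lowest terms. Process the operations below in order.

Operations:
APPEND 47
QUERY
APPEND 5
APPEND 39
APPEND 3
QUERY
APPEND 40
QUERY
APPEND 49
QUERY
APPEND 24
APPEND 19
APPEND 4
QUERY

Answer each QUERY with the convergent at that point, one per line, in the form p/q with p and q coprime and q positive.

47/1
27989/593
1128811/23916
55339728/1172477
102576094703/2173268936

APPEND 47: p_0 = 47·1 + 0 = 47, q_0 = 47·0 + 1 = 1 → 47/1
APPEND 5: p_1 = 5·47 + 1 = 236, q_1 = 5·1 + 0 = 5 → 236/5
APPEND 39: p_2 = 39·236 + 47 = 9251, q_2 = 39·5 + 1 = 196 → 9251/196
APPEND 3: p_3 = 3·9251 + 236 = 27989, q_3 = 3·196 + 5 = 593 → 27989/593
APPEND 40: p_4 = 40·27989 + 9251 = 1128811, q_4 = 40·593 + 196 = 23916 → 1128811/23916
APPEND 49: p_5 = 49·1128811 + 27989 = 55339728, q_5 = 49·23916 + 593 = 1172477 → 55339728/1172477
APPEND 24: p_6 = 24·55339728 + 1128811 = 1329282283, q_6 = 24·1172477 + 23916 = 28163364 → 1329282283/28163364
APPEND 19: p_7 = 19·1329282283 + 55339728 = 25311703105, q_7 = 19·28163364 + 1172477 = 536276393 → 25311703105/536276393
APPEND 4: p_8 = 4·25311703105 + 1329282283 = 102576094703, q_8 = 4·536276393 + 28163364 = 2173268936 → 102576094703/2173268936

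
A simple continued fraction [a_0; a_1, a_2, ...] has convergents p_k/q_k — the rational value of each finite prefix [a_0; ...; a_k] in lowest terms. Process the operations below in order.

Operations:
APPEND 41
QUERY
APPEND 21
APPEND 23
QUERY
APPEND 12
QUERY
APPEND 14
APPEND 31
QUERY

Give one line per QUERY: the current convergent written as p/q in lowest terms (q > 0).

APPEND 41: p_0 = 41·1 + 0 = 41, q_0 = 41·0 + 1 = 1 → 41/1
APPEND 21: p_1 = 21·41 + 1 = 862, q_1 = 21·1 + 0 = 21 → 862/21
APPEND 23: p_2 = 23·862 + 41 = 19867, q_2 = 23·21 + 1 = 484 → 19867/484
APPEND 12: p_3 = 12·19867 + 862 = 239266, q_3 = 12·484 + 21 = 5829 → 239266/5829
APPEND 14: p_4 = 14·239266 + 19867 = 3369591, q_4 = 14·5829 + 484 = 82090 → 3369591/82090
APPEND 31: p_5 = 31·3369591 + 239266 = 104696587, q_5 = 31·82090 + 5829 = 2550619 → 104696587/2550619

41/1
19867/484
239266/5829
104696587/2550619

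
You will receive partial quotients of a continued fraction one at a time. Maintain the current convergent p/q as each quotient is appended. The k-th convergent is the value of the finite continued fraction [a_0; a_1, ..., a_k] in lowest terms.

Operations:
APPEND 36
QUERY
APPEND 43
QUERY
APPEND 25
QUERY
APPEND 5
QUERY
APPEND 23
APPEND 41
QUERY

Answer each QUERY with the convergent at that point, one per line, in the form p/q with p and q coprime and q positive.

APPEND 36: p_0 = 36·1 + 0 = 36, q_0 = 36·0 + 1 = 1 → 36/1
APPEND 43: p_1 = 43·36 + 1 = 1549, q_1 = 43·1 + 0 = 43 → 1549/43
APPEND 25: p_2 = 25·1549 + 36 = 38761, q_2 = 25·43 + 1 = 1076 → 38761/1076
APPEND 5: p_3 = 5·38761 + 1549 = 195354, q_3 = 5·1076 + 43 = 5423 → 195354/5423
APPEND 23: p_4 = 23·195354 + 38761 = 4531903, q_4 = 23·5423 + 1076 = 125805 → 4531903/125805
APPEND 41: p_5 = 41·4531903 + 195354 = 186003377, q_5 = 41·125805 + 5423 = 5163428 → 186003377/5163428

36/1
1549/43
38761/1076
195354/5423
186003377/5163428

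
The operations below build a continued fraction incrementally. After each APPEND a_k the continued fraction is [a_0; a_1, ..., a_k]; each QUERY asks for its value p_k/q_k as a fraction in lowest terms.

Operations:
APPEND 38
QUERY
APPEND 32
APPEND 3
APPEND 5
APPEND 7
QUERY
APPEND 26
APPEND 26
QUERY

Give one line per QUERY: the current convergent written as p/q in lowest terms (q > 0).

APPEND 38: p_0 = 38·1 + 0 = 38, q_0 = 38·0 + 1 = 1 → 38/1
APPEND 32: p_1 = 32·38 + 1 = 1217, q_1 = 32·1 + 0 = 32 → 1217/32
APPEND 3: p_2 = 3·1217 + 38 = 3689, q_2 = 3·32 + 1 = 97 → 3689/97
APPEND 5: p_3 = 5·3689 + 1217 = 19662, q_3 = 5·97 + 32 = 517 → 19662/517
APPEND 7: p_4 = 7·19662 + 3689 = 141323, q_4 = 7·517 + 97 = 3716 → 141323/3716
APPEND 26: p_5 = 26·141323 + 19662 = 3694060, q_5 = 26·3716 + 517 = 97133 → 3694060/97133
APPEND 26: p_6 = 26·3694060 + 141323 = 96186883, q_6 = 26·97133 + 3716 = 2529174 → 96186883/2529174

38/1
141323/3716
96186883/2529174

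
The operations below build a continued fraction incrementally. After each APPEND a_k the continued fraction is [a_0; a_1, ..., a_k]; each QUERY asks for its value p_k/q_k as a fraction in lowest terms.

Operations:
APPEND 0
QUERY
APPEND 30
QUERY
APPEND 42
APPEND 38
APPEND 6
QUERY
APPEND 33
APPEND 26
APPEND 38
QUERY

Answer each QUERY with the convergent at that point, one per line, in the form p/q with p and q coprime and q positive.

0/1
1/30
9624/288949
316043633/9488829147

APPEND 0: p_0 = 0·1 + 0 = 0, q_0 = 0·0 + 1 = 1 → 0/1
APPEND 30: p_1 = 30·0 + 1 = 1, q_1 = 30·1 + 0 = 30 → 1/30
APPEND 42: p_2 = 42·1 + 0 = 42, q_2 = 42·30 + 1 = 1261 → 42/1261
APPEND 38: p_3 = 38·42 + 1 = 1597, q_3 = 38·1261 + 30 = 47948 → 1597/47948
APPEND 6: p_4 = 6·1597 + 42 = 9624, q_4 = 6·47948 + 1261 = 288949 → 9624/288949
APPEND 33: p_5 = 33·9624 + 1597 = 319189, q_5 = 33·288949 + 47948 = 9583265 → 319189/9583265
APPEND 26: p_6 = 26·319189 + 9624 = 8308538, q_6 = 26·9583265 + 288949 = 249453839 → 8308538/249453839
APPEND 38: p_7 = 38·8308538 + 319189 = 316043633, q_7 = 38·249453839 + 9583265 = 9488829147 → 316043633/9488829147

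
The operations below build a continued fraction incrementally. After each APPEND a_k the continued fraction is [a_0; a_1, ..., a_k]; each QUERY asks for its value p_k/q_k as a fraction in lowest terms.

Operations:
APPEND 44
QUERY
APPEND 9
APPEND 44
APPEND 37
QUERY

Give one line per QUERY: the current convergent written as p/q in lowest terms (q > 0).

44/1
648341/14698

APPEND 44: p_0 = 44·1 + 0 = 44, q_0 = 44·0 + 1 = 1 → 44/1
APPEND 9: p_1 = 9·44 + 1 = 397, q_1 = 9·1 + 0 = 9 → 397/9
APPEND 44: p_2 = 44·397 + 44 = 17512, q_2 = 44·9 + 1 = 397 → 17512/397
APPEND 37: p_3 = 37·17512 + 397 = 648341, q_3 = 37·397 + 9 = 14698 → 648341/14698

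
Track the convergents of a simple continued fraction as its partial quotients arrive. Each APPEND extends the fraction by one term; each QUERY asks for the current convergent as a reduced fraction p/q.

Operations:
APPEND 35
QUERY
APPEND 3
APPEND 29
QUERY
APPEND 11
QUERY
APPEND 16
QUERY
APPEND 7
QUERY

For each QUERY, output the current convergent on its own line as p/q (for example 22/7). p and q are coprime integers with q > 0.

APPEND 35: p_0 = 35·1 + 0 = 35, q_0 = 35·0 + 1 = 1 → 35/1
APPEND 3: p_1 = 3·35 + 1 = 106, q_1 = 3·1 + 0 = 3 → 106/3
APPEND 29: p_2 = 29·106 + 35 = 3109, q_2 = 29·3 + 1 = 88 → 3109/88
APPEND 11: p_3 = 11·3109 + 106 = 34305, q_3 = 11·88 + 3 = 971 → 34305/971
APPEND 16: p_4 = 16·34305 + 3109 = 551989, q_4 = 16·971 + 88 = 15624 → 551989/15624
APPEND 7: p_5 = 7·551989 + 34305 = 3898228, q_5 = 7·15624 + 971 = 110339 → 3898228/110339

35/1
3109/88
34305/971
551989/15624
3898228/110339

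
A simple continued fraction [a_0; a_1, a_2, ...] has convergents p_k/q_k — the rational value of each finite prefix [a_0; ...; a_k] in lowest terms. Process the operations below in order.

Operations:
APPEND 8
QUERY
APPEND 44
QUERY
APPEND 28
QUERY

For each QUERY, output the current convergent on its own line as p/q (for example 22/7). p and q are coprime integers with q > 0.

APPEND 8: p_0 = 8·1 + 0 = 8, q_0 = 8·0 + 1 = 1 → 8/1
APPEND 44: p_1 = 44·8 + 1 = 353, q_1 = 44·1 + 0 = 44 → 353/44
APPEND 28: p_2 = 28·353 + 8 = 9892, q_2 = 28·44 + 1 = 1233 → 9892/1233

8/1
353/44
9892/1233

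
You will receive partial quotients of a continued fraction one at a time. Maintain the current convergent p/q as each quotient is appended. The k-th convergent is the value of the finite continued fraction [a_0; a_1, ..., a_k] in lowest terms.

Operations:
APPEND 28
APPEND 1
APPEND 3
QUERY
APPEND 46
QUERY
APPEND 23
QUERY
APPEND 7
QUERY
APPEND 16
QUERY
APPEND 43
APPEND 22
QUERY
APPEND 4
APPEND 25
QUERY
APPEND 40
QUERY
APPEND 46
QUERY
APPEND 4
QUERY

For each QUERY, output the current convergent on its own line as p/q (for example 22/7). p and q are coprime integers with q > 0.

115/4
5319/185
122452/4259
862483/29998
13922180/484227
13203279086/459222925
1348519093261/46902809400
53994176363007/1877970119459
2485080631791583/86433528304514
9994316703529339/347612083337515

APPEND 28: p_0 = 28·1 + 0 = 28, q_0 = 28·0 + 1 = 1 → 28/1
APPEND 1: p_1 = 1·28 + 1 = 29, q_1 = 1·1 + 0 = 1 → 29/1
APPEND 3: p_2 = 3·29 + 28 = 115, q_2 = 3·1 + 1 = 4 → 115/4
APPEND 46: p_3 = 46·115 + 29 = 5319, q_3 = 46·4 + 1 = 185 → 5319/185
APPEND 23: p_4 = 23·5319 + 115 = 122452, q_4 = 23·185 + 4 = 4259 → 122452/4259
APPEND 7: p_5 = 7·122452 + 5319 = 862483, q_5 = 7·4259 + 185 = 29998 → 862483/29998
APPEND 16: p_6 = 16·862483 + 122452 = 13922180, q_6 = 16·29998 + 4259 = 484227 → 13922180/484227
APPEND 43: p_7 = 43·13922180 + 862483 = 599516223, q_7 = 43·484227 + 29998 = 20851759 → 599516223/20851759
APPEND 22: p_8 = 22·599516223 + 13922180 = 13203279086, q_8 = 22·20851759 + 484227 = 459222925 → 13203279086/459222925
APPEND 4: p_9 = 4·13203279086 + 599516223 = 53412632567, q_9 = 4·459222925 + 20851759 = 1857743459 → 53412632567/1857743459
APPEND 25: p_10 = 25·53412632567 + 13203279086 = 1348519093261, q_10 = 25·1857743459 + 459222925 = 46902809400 → 1348519093261/46902809400
APPEND 40: p_11 = 40·1348519093261 + 53412632567 = 53994176363007, q_11 = 40·46902809400 + 1857743459 = 1877970119459 → 53994176363007/1877970119459
APPEND 46: p_12 = 46·53994176363007 + 1348519093261 = 2485080631791583, q_12 = 46·1877970119459 + 46902809400 = 86433528304514 → 2485080631791583/86433528304514
APPEND 4: p_13 = 4·2485080631791583 + 53994176363007 = 9994316703529339, q_13 = 4·86433528304514 + 1877970119459 = 347612083337515 → 9994316703529339/347612083337515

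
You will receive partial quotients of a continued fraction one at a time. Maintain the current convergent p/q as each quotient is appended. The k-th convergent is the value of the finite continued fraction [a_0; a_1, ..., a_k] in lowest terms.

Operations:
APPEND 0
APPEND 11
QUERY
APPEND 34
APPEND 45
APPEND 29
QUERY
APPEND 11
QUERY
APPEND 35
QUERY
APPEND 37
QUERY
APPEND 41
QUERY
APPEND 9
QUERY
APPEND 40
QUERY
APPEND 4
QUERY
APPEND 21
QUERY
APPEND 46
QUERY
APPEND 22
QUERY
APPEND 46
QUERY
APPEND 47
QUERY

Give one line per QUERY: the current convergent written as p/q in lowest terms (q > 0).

APPEND 0: p_0 = 0·1 + 0 = 0, q_0 = 0·0 + 1 = 1 → 0/1
APPEND 11: p_1 = 11·0 + 1 = 1, q_1 = 11·1 + 0 = 11 → 1/11
APPEND 34: p_2 = 34·1 + 0 = 34, q_2 = 34·11 + 1 = 375 → 34/375
APPEND 45: p_3 = 45·34 + 1 = 1531, q_3 = 45·375 + 11 = 16886 → 1531/16886
APPEND 29: p_4 = 29·1531 + 34 = 44433, q_4 = 29·16886 + 375 = 490069 → 44433/490069
APPEND 11: p_5 = 11·44433 + 1531 = 490294, q_5 = 11·490069 + 16886 = 5407645 → 490294/5407645
APPEND 35: p_6 = 35·490294 + 44433 = 17204723, q_6 = 35·5407645 + 490069 = 189757644 → 17204723/189757644
APPEND 37: p_7 = 37·17204723 + 490294 = 637065045, q_7 = 37·189757644 + 5407645 = 7026440473 → 637065045/7026440473
APPEND 41: p_8 = 41·637065045 + 17204723 = 26136871568, q_8 = 41·7026440473 + 189757644 = 288273817037 → 26136871568/288273817037
APPEND 9: p_9 = 9·26136871568 + 637065045 = 235868909157, q_9 = 9·288273817037 + 7026440473 = 2601490793806 → 235868909157/2601490793806
APPEND 40: p_10 = 40·235868909157 + 26136871568 = 9460893237848, q_10 = 40·2601490793806 + 288273817037 = 104347905569277 → 9460893237848/104347905569277
APPEND 4: p_11 = 4·9460893237848 + 235868909157 = 38079441860549, q_11 = 4·104347905569277 + 2601490793806 = 419993113070914 → 38079441860549/419993113070914
APPEND 21: p_12 = 21·38079441860549 + 9460893237848 = 809129172309377, q_12 = 21·419993113070914 + 104347905569277 = 8924203280058471 → 809129172309377/8924203280058471
APPEND 46: p_13 = 46·809129172309377 + 38079441860549 = 37258021368091891, q_13 = 46·8924203280058471 + 419993113070914 = 410933343995760580 → 37258021368091891/410933343995760580
APPEND 22: p_14 = 22·37258021368091891 + 809129172309377 = 820485599270330979, q_14 = 22·410933343995760580 + 8924203280058471 = 9049457771186791231 → 820485599270330979/9049457771186791231
APPEND 46: p_15 = 46·820485599270330979 + 37258021368091891 = 37779595587803316925, q_15 = 46·9049457771186791231 + 410933343995760580 = 416685990818588157206 → 37779595587803316925/416685990818588157206
APPEND 47: p_16 = 47·37779595587803316925 + 820485599270330979 = 1776461478226026226454, q_16 = 47·416685990818588157206 + 9049457771186791231 = 19593291026244830179913 → 1776461478226026226454/19593291026244830179913

1/11
44433/490069
490294/5407645
17204723/189757644
637065045/7026440473
26136871568/288273817037
235868909157/2601490793806
9460893237848/104347905569277
38079441860549/419993113070914
809129172309377/8924203280058471
37258021368091891/410933343995760580
820485599270330979/9049457771186791231
37779595587803316925/416685990818588157206
1776461478226026226454/19593291026244830179913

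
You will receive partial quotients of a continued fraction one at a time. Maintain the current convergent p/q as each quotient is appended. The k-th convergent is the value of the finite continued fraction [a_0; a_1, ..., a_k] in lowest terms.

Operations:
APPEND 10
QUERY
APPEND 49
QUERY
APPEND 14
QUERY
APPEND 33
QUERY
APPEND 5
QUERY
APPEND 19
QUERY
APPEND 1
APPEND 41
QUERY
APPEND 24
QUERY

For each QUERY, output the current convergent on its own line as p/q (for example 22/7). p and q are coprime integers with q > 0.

10/1
491/49
6884/687
227663/22720
1145199/114287
21986444/2194173
970383807/96841033
23312343011/2326493252

APPEND 10: p_0 = 10·1 + 0 = 10, q_0 = 10·0 + 1 = 1 → 10/1
APPEND 49: p_1 = 49·10 + 1 = 491, q_1 = 49·1 + 0 = 49 → 491/49
APPEND 14: p_2 = 14·491 + 10 = 6884, q_2 = 14·49 + 1 = 687 → 6884/687
APPEND 33: p_3 = 33·6884 + 491 = 227663, q_3 = 33·687 + 49 = 22720 → 227663/22720
APPEND 5: p_4 = 5·227663 + 6884 = 1145199, q_4 = 5·22720 + 687 = 114287 → 1145199/114287
APPEND 19: p_5 = 19·1145199 + 227663 = 21986444, q_5 = 19·114287 + 22720 = 2194173 → 21986444/2194173
APPEND 1: p_6 = 1·21986444 + 1145199 = 23131643, q_6 = 1·2194173 + 114287 = 2308460 → 23131643/2308460
APPEND 41: p_7 = 41·23131643 + 21986444 = 970383807, q_7 = 41·2308460 + 2194173 = 96841033 → 970383807/96841033
APPEND 24: p_8 = 24·970383807 + 23131643 = 23312343011, q_8 = 24·96841033 + 2308460 = 2326493252 → 23312343011/2326493252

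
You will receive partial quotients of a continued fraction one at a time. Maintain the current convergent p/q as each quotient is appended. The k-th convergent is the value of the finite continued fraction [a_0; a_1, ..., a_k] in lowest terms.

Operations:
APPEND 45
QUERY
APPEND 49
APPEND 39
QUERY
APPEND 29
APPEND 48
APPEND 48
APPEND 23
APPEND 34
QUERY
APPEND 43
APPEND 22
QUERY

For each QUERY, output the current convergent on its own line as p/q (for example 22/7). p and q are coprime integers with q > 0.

APPEND 45: p_0 = 45·1 + 0 = 45, q_0 = 45·0 + 1 = 1 → 45/1
APPEND 49: p_1 = 49·45 + 1 = 2206, q_1 = 49·1 + 0 = 49 → 2206/49
APPEND 39: p_2 = 39·2206 + 45 = 86079, q_2 = 39·49 + 1 = 1912 → 86079/1912
APPEND 29: p_3 = 29·86079 + 2206 = 2498497, q_3 = 29·1912 + 49 = 55497 → 2498497/55497
APPEND 48: p_4 = 48·2498497 + 86079 = 120013935, q_4 = 48·55497 + 1912 = 2665768 → 120013935/2665768
APPEND 48: p_5 = 48·120013935 + 2498497 = 5763167377, q_5 = 48·2665768 + 55497 = 128012361 → 5763167377/128012361
APPEND 23: p_6 = 23·5763167377 + 120013935 = 132672863606, q_6 = 23·128012361 + 2665768 = 2946950071 → 132672863606/2946950071
APPEND 34: p_7 = 34·132672863606 + 5763167377 = 4516640529981, q_7 = 34·2946950071 + 128012361 = 100324314775 → 4516640529981/100324314775
APPEND 43: p_8 = 43·4516640529981 + 132672863606 = 194348215652789, q_8 = 43·100324314775 + 2946950071 = 4316892485396 → 194348215652789/4316892485396
APPEND 22: p_9 = 22·194348215652789 + 4516640529981 = 4280177384891339, q_9 = 22·4316892485396 + 100324314775 = 95071958993487 → 4280177384891339/95071958993487

45/1
86079/1912
4516640529981/100324314775
4280177384891339/95071958993487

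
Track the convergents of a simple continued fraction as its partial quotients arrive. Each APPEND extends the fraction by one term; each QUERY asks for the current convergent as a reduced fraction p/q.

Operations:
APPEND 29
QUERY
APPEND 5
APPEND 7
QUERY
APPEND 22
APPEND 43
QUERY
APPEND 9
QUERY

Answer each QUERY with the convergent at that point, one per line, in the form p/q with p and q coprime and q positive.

APPEND 29: p_0 = 29·1 + 0 = 29, q_0 = 29·0 + 1 = 1 → 29/1
APPEND 5: p_1 = 5·29 + 1 = 146, q_1 = 5·1 + 0 = 5 → 146/5
APPEND 7: p_2 = 7·146 + 29 = 1051, q_2 = 7·5 + 1 = 36 → 1051/36
APPEND 22: p_3 = 22·1051 + 146 = 23268, q_3 = 22·36 + 5 = 797 → 23268/797
APPEND 43: p_4 = 43·23268 + 1051 = 1001575, q_4 = 43·797 + 36 = 34307 → 1001575/34307
APPEND 9: p_5 = 9·1001575 + 23268 = 9037443, q_5 = 9·34307 + 797 = 309560 → 9037443/309560

29/1
1051/36
1001575/34307
9037443/309560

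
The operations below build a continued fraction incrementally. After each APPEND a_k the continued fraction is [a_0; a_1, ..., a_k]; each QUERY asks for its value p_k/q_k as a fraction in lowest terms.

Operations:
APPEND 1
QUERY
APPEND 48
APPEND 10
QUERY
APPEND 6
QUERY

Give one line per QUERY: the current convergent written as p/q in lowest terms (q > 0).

APPEND 1: p_0 = 1·1 + 0 = 1, q_0 = 1·0 + 1 = 1 → 1/1
APPEND 48: p_1 = 48·1 + 1 = 49, q_1 = 48·1 + 0 = 48 → 49/48
APPEND 10: p_2 = 10·49 + 1 = 491, q_2 = 10·48 + 1 = 481 → 491/481
APPEND 6: p_3 = 6·491 + 49 = 2995, q_3 = 6·481 + 48 = 2934 → 2995/2934

1/1
491/481
2995/2934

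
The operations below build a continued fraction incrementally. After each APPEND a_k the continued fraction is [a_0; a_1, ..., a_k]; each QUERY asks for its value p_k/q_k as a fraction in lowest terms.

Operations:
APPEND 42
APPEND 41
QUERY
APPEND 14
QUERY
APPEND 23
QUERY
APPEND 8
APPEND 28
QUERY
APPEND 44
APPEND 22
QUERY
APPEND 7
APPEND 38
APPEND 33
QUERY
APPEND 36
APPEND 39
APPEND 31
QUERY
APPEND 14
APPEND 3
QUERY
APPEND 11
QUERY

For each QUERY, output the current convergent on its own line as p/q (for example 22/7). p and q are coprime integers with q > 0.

APPEND 42: p_0 = 42·1 + 0 = 42, q_0 = 42·0 + 1 = 1 → 42/1
APPEND 41: p_1 = 41·42 + 1 = 1723, q_1 = 41·1 + 0 = 41 → 1723/41
APPEND 14: p_2 = 14·1723 + 42 = 24164, q_2 = 14·41 + 1 = 575 → 24164/575
APPEND 23: p_3 = 23·24164 + 1723 = 557495, q_3 = 23·575 + 41 = 13266 → 557495/13266
APPEND 8: p_4 = 8·557495 + 24164 = 4484124, q_4 = 8·13266 + 575 = 106703 → 4484124/106703
APPEND 28: p_5 = 28·4484124 + 557495 = 126112967, q_5 = 28·106703 + 13266 = 3000950 → 126112967/3000950
APPEND 44: p_6 = 44·126112967 + 4484124 = 5553454672, q_6 = 44·3000950 + 106703 = 132148503 → 5553454672/132148503
APPEND 22: p_7 = 22·5553454672 + 126112967 = 122302115751, q_7 = 22·132148503 + 3000950 = 2910268016 → 122302115751/2910268016
APPEND 7: p_8 = 7·122302115751 + 5553454672 = 861668264929, q_8 = 7·2910268016 + 132148503 = 20504024615 → 861668264929/20504024615
APPEND 38: p_9 = 38·861668264929 + 122302115751 = 32865696183053, q_9 = 38·20504024615 + 2910268016 = 782063203386 → 32865696183053/782063203386
APPEND 33: p_10 = 33·32865696183053 + 861668264929 = 1085429642305678, q_10 = 33·782063203386 + 20504024615 = 25828589736353 → 1085429642305678/25828589736353
APPEND 36: p_11 = 36·1085429642305678 + 32865696183053 = 39108332819187461, q_11 = 36·25828589736353 + 782063203386 = 930611293712094 → 39108332819187461/930611293712094
APPEND 39: p_12 = 39·39108332819187461 + 1085429642305678 = 1526310409590616657, q_12 = 39·930611293712094 + 25828589736353 = 36319669044508019 → 1526310409590616657/36319669044508019
APPEND 31: p_13 = 31·1526310409590616657 + 39108332819187461 = 47354731030128303828, q_13 = 31·36319669044508019 + 930611293712094 = 1126840351673460683 → 47354731030128303828/1126840351673460683
APPEND 14: p_14 = 14·47354731030128303828 + 1526310409590616657 = 664492544831386870249, q_14 = 14·1126840351673460683 + 36319669044508019 = 15812084592472957581 → 664492544831386870249/15812084592472957581
APPEND 3: p_15 = 3·664492544831386870249 + 47354731030128303828 = 2040832365524288914575, q_15 = 3·15812084592472957581 + 1126840351673460683 = 48563094129092333426 → 2040832365524288914575/48563094129092333426
APPEND 11: p_16 = 11·2040832365524288914575 + 664492544831386870249 = 23113648565598564930574, q_16 = 11·48563094129092333426 + 15812084592472957581 = 550006120012488625267 → 23113648565598564930574/550006120012488625267

1723/41
24164/575
557495/13266
126112967/3000950
122302115751/2910268016
1085429642305678/25828589736353
47354731030128303828/1126840351673460683
2040832365524288914575/48563094129092333426
23113648565598564930574/550006120012488625267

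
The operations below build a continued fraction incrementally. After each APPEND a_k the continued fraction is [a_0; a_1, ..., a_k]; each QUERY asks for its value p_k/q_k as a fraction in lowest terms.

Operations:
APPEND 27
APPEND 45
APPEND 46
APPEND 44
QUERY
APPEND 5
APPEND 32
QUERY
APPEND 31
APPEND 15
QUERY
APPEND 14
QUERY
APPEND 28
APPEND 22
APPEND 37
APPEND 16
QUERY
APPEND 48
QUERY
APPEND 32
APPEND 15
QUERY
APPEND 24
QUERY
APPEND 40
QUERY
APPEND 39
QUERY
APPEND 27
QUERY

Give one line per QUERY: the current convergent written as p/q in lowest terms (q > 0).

APPEND 27: p_0 = 27·1 + 0 = 27, q_0 = 27·0 + 1 = 1 → 27/1
APPEND 45: p_1 = 45·27 + 1 = 1216, q_1 = 45·1 + 0 = 45 → 1216/45
APPEND 46: p_2 = 46·1216 + 27 = 55963, q_2 = 46·45 + 1 = 2071 → 55963/2071
APPEND 44: p_3 = 44·55963 + 1216 = 2463588, q_3 = 44·2071 + 45 = 91169 → 2463588/91169
APPEND 5: p_4 = 5·2463588 + 55963 = 12373903, q_4 = 5·91169 + 2071 = 457916 → 12373903/457916
APPEND 32: p_5 = 32·12373903 + 2463588 = 398428484, q_5 = 32·457916 + 91169 = 14744481 → 398428484/14744481
APPEND 31: p_6 = 31·398428484 + 12373903 = 12363656907, q_6 = 31·14744481 + 457916 = 457536827 → 12363656907/457536827
APPEND 15: p_7 = 15·12363656907 + 398428484 = 185853282089, q_7 = 15·457536827 + 14744481 = 6877796886 → 185853282089/6877796886
APPEND 14: p_8 = 14·185853282089 + 12363656907 = 2614309606153, q_8 = 14·6877796886 + 457536827 = 96746693231 → 2614309606153/96746693231
APPEND 28: p_9 = 28·2614309606153 + 185853282089 = 73386522254373, q_9 = 28·96746693231 + 6877796886 = 2715785207354 → 73386522254373/2715785207354
APPEND 22: p_10 = 22·73386522254373 + 2614309606153 = 1617117799202359, q_10 = 22·2715785207354 + 96746693231 = 59844021255019 → 1617117799202359/59844021255019
APPEND 37: p_11 = 37·1617117799202359 + 73386522254373 = 59906745092741656, q_11 = 37·59844021255019 + 2715785207354 = 2216944571643057 → 59906745092741656/2216944571643057
APPEND 16: p_12 = 16·59906745092741656 + 1617117799202359 = 960125039283068855, q_12 = 16·2216944571643057 + 59844021255019 = 35530957167543931 → 960125039283068855/35530957167543931
APPEND 48: p_13 = 48·960125039283068855 + 59906745092741656 = 46145908630680046696, q_13 = 48·35530957167543931 + 2216944571643057 = 1707702888613751745 → 46145908630680046696/1707702888613751745
APPEND 32: p_14 = 32·46145908630680046696 + 960125039283068855 = 1477629201221044563127, q_14 = 32·1707702888613751745 + 35530957167543931 = 54682023392807599771 → 1477629201221044563127/54682023392807599771
APPEND 15: p_15 = 15·1477629201221044563127 + 46145908630680046696 = 22210583926946348493601, q_15 = 15·54682023392807599771 + 1707702888613751745 = 821938053780727748310 → 22210583926946348493601/821938053780727748310
APPEND 24: p_16 = 24·22210583926946348493601 + 1477629201221044563127 = 534531643447933408409551, q_16 = 24·821938053780727748310 + 54682023392807599771 = 19781195314130273559211 → 534531643447933408409551/19781195314130273559211
APPEND 40: p_17 = 40·534531643447933408409551 + 22210583926946348493601 = 21403476321844282684875641, q_17 = 40·19781195314130273559211 + 821938053780727748310 = 792069750618991670116750 → 21403476321844282684875641/792069750618991670116750
APPEND 39: p_18 = 39·21403476321844282684875641 + 534531643447933408409551 = 835270108195374958118559550, q_18 = 39·792069750618991670116750 + 19781195314130273559211 = 30910501469454805408112461 → 835270108195374958118559550/30910501469454805408112461
APPEND 27: p_19 = 27·835270108195374958118559550 + 21403476321844282684875641 = 22573696397596968151885983491, q_19 = 27·30910501469454805408112461 + 792069750618991670116750 = 835375609425898737689153197 → 22573696397596968151885983491/835375609425898737689153197

2463588/91169
398428484/14744481
185853282089/6877796886
2614309606153/96746693231
960125039283068855/35530957167543931
46145908630680046696/1707702888613751745
22210583926946348493601/821938053780727748310
534531643447933408409551/19781195314130273559211
21403476321844282684875641/792069750618991670116750
835270108195374958118559550/30910501469454805408112461
22573696397596968151885983491/835375609425898737689153197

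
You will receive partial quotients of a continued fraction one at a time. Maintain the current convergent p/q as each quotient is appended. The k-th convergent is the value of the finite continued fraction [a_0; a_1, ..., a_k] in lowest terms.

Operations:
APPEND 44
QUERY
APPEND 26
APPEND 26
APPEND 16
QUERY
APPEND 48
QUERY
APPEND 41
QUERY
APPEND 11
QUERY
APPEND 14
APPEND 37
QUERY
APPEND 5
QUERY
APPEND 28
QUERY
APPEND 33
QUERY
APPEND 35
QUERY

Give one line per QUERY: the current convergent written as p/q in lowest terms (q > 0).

APPEND 44: p_0 = 44·1 + 0 = 44, q_0 = 44·0 + 1 = 1 → 44/1
APPEND 26: p_1 = 26·44 + 1 = 1145, q_1 = 26·1 + 0 = 26 → 1145/26
APPEND 26: p_2 = 26·1145 + 44 = 29814, q_2 = 26·26 + 1 = 677 → 29814/677
APPEND 16: p_3 = 16·29814 + 1145 = 478169, q_3 = 16·677 + 26 = 10858 → 478169/10858
APPEND 48: p_4 = 48·478169 + 29814 = 22981926, q_4 = 48·10858 + 677 = 521861 → 22981926/521861
APPEND 41: p_5 = 41·22981926 + 478169 = 942737135, q_5 = 41·521861 + 10858 = 21407159 → 942737135/21407159
APPEND 11: p_6 = 11·942737135 + 22981926 = 10393090411, q_6 = 11·21407159 + 521861 = 236000610 → 10393090411/236000610
APPEND 14: p_7 = 14·10393090411 + 942737135 = 146446002889, q_7 = 14·236000610 + 21407159 = 3325415699 → 146446002889/3325415699
APPEND 37: p_8 = 37·146446002889 + 10393090411 = 5428895197304, q_8 = 37·3325415699 + 236000610 = 123276381473 → 5428895197304/123276381473
APPEND 5: p_9 = 5·5428895197304 + 146446002889 = 27290921989409, q_9 = 5·123276381473 + 3325415699 = 619707323064 → 27290921989409/619707323064
APPEND 28: p_10 = 28·27290921989409 + 5428895197304 = 769574710900756, q_10 = 28·619707323064 + 123276381473 = 17475081427265 → 769574710900756/17475081427265
APPEND 33: p_11 = 33·769574710900756 + 27290921989409 = 25423256381714357, q_11 = 33·17475081427265 + 619707323064 = 577297394422809 → 25423256381714357/577297394422809
APPEND 35: p_12 = 35·25423256381714357 + 769574710900756 = 890583548070903251, q_12 = 35·577297394422809 + 17475081427265 = 20222883886225580 → 890583548070903251/20222883886225580

44/1
478169/10858
22981926/521861
942737135/21407159
10393090411/236000610
5428895197304/123276381473
27290921989409/619707323064
769574710900756/17475081427265
25423256381714357/577297394422809
890583548070903251/20222883886225580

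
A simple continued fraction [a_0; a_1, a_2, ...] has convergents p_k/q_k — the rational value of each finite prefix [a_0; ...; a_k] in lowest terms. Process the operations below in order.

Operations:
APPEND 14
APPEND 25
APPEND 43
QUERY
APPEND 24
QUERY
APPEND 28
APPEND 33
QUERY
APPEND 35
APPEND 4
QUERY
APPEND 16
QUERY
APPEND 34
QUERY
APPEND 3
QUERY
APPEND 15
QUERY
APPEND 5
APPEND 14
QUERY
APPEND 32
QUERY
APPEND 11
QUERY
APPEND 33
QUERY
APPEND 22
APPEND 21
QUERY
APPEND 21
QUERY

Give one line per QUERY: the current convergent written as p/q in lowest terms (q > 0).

APPEND 14: p_0 = 14·1 + 0 = 14, q_0 = 14·0 + 1 = 1 → 14/1
APPEND 25: p_1 = 25·14 + 1 = 351, q_1 = 25·1 + 0 = 25 → 351/25
APPEND 43: p_2 = 43·351 + 14 = 15107, q_2 = 43·25 + 1 = 1076 → 15107/1076
APPEND 24: p_3 = 24·15107 + 351 = 362919, q_3 = 24·1076 + 25 = 25849 → 362919/25849
APPEND 28: p_4 = 28·362919 + 15107 = 10176839, q_4 = 28·25849 + 1076 = 724848 → 10176839/724848
APPEND 33: p_5 = 33·10176839 + 362919 = 336198606, q_5 = 33·724848 + 25849 = 23945833 → 336198606/23945833
APPEND 35: p_6 = 35·336198606 + 10176839 = 11777128049, q_6 = 35·23945833 + 724848 = 838829003 → 11777128049/838829003
APPEND 4: p_7 = 4·11777128049 + 336198606 = 47444710802, q_7 = 4·838829003 + 23945833 = 3379261845 → 47444710802/3379261845
APPEND 16: p_8 = 16·47444710802 + 11777128049 = 770892500881, q_8 = 16·3379261845 + 838829003 = 54907018523 → 770892500881/54907018523
APPEND 34: p_9 = 34·770892500881 + 47444710802 = 26257789740756, q_9 = 34·54907018523 + 3379261845 = 1870217891627 → 26257789740756/1870217891627
APPEND 3: p_10 = 3·26257789740756 + 770892500881 = 79544261723149, q_10 = 3·1870217891627 + 54907018523 = 5665560693404 → 79544261723149/5665560693404
APPEND 15: p_11 = 15·79544261723149 + 26257789740756 = 1219421715587991, q_11 = 15·5665560693404 + 1870217891627 = 86853628292687 → 1219421715587991/86853628292687
APPEND 5: p_12 = 5·1219421715587991 + 79544261723149 = 6176652839663104, q_12 = 5·86853628292687 + 5665560693404 = 439933702156839 → 6176652839663104/439933702156839
APPEND 14: p_13 = 14·6176652839663104 + 1219421715587991 = 87692561470871447, q_13 = 14·439933702156839 + 86853628292687 = 6245925458488433 → 87692561470871447/6245925458488433
APPEND 32: p_14 = 32·87692561470871447 + 6176652839663104 = 2812338619907549408, q_14 = 32·6245925458488433 + 439933702156839 = 200309548373786695 → 2812338619907549408/200309548373786695
APPEND 11: p_15 = 11·2812338619907549408 + 87692561470871447 = 31023417380453914935, q_15 = 11·200309548373786695 + 6245925458488433 = 2209650957570142078 → 31023417380453914935/2209650957570142078
APPEND 33: p_16 = 33·31023417380453914935 + 2812338619907549408 = 1026585112174886742263, q_16 = 33·2209650957570142078 + 200309548373786695 = 73118791148188475269 → 1026585112174886742263/73118791148188475269
APPEND 22: p_17 = 22·1026585112174886742263 + 31023417380453914935 = 22615895885227962244721, q_17 = 22·73118791148188475269 + 2209650957570142078 = 1610823056217716597996 → 22615895885227962244721/1610823056217716597996
APPEND 21: p_18 = 21·22615895885227962244721 + 1026585112174886742263 = 475960398701962093881404, q_18 = 21·1610823056217716597996 + 73118791148188475269 = 33900402971720237033185 → 475960398701962093881404/33900402971720237033185
APPEND 21: p_19 = 21·475960398701962093881404 + 22615895885227962244721 = 10017784268626431933754205, q_19 = 21·33900402971720237033185 + 1610823056217716597996 = 713519285462342694294881 → 10017784268626431933754205/713519285462342694294881

15107/1076
362919/25849
336198606/23945833
47444710802/3379261845
770892500881/54907018523
26257789740756/1870217891627
79544261723149/5665560693404
1219421715587991/86853628292687
87692561470871447/6245925458488433
2812338619907549408/200309548373786695
31023417380453914935/2209650957570142078
1026585112174886742263/73118791148188475269
475960398701962093881404/33900402971720237033185
10017784268626431933754205/713519285462342694294881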